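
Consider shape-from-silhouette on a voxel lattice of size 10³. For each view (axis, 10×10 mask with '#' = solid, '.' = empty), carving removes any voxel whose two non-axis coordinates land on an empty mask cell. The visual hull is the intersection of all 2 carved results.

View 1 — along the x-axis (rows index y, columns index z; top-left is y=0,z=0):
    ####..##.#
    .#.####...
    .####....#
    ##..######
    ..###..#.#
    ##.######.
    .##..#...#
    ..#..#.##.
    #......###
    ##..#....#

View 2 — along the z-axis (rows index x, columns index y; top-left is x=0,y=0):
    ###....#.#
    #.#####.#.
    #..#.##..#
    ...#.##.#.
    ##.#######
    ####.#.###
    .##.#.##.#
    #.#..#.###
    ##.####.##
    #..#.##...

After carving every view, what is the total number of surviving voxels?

remaining voxels: 346

start: 10×10×10 = 1000 voxels
  1. axis=0 (YZ plane), |mask|=54  ⇒  voxels=540
  2. axis=2 (XY plane), |mask|=62  ⇒  voxels=346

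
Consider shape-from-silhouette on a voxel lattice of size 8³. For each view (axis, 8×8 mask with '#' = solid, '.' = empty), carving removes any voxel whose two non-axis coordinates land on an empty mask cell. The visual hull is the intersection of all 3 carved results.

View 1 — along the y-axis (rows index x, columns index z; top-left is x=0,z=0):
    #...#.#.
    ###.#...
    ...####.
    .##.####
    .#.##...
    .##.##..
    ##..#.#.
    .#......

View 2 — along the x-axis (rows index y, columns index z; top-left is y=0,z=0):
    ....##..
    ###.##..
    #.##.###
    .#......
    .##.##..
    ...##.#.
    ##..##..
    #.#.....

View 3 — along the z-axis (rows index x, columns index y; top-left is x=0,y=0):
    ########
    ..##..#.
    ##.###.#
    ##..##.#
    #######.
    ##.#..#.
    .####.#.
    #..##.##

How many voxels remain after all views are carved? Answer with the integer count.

full grid |V| = 512
carve view 1 (along y, XZ-mask fill 29/64): 232 voxels remain
carve view 2 (along x, YZ-mask fill 27/64): 111 voxels remain
carve view 3 (along z, XY-mask fill 43/64): 74 voxels remain

remaining voxels: 74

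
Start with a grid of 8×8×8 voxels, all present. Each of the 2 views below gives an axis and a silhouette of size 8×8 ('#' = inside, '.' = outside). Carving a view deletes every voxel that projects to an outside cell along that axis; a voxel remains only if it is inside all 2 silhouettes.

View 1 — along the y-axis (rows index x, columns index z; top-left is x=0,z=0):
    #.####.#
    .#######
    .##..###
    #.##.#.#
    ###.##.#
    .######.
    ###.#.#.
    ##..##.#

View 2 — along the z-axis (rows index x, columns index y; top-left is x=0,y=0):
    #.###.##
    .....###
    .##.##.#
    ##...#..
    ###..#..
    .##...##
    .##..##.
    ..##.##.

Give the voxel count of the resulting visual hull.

remaining voxels: 185

before carving: 512 voxels (8×8×8)
V1 y: intersect with XZ mask (45 set) -- 360 left
V2 z: intersect with XY mask (33 set) -- 185 left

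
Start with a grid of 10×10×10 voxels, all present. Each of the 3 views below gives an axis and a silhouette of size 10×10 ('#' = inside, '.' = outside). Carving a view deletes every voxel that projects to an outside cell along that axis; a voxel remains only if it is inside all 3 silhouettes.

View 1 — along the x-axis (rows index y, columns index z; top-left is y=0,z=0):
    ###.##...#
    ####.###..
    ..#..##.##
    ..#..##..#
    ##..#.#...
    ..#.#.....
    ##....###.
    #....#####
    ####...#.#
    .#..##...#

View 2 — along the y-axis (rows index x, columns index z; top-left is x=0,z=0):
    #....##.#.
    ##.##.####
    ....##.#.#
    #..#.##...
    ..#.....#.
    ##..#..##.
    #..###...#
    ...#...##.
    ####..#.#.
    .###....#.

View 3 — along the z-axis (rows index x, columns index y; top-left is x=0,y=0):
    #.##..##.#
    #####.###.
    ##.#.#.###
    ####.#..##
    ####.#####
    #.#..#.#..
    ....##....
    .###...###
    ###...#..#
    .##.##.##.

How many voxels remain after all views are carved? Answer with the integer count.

voxel count = 131

start: 10×10×10 = 1000 voxels
after view 1 [x-axis, 49 of 100 cells solid] → remaining = 490
after view 2 [y-axis, 45 of 100 cells solid] → remaining = 209
after view 3 [z-axis, 60 of 100 cells solid] → remaining = 131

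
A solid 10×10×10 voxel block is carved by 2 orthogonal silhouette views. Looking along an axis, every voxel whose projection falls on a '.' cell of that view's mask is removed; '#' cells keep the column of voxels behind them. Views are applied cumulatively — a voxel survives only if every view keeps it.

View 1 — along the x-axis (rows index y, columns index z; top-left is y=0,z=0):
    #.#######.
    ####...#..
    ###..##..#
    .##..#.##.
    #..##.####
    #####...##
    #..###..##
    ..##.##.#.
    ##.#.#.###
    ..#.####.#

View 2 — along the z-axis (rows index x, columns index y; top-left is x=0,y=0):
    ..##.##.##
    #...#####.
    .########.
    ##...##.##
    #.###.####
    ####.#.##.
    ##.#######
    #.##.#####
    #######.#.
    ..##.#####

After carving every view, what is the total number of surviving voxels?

voxel count = 456

start: 10×10×10 = 1000 voxels
  1. axis=0 (YZ plane), |mask|=62  ⇒  voxels=620
  2. axis=2 (XY plane), |mask|=73  ⇒  voxels=456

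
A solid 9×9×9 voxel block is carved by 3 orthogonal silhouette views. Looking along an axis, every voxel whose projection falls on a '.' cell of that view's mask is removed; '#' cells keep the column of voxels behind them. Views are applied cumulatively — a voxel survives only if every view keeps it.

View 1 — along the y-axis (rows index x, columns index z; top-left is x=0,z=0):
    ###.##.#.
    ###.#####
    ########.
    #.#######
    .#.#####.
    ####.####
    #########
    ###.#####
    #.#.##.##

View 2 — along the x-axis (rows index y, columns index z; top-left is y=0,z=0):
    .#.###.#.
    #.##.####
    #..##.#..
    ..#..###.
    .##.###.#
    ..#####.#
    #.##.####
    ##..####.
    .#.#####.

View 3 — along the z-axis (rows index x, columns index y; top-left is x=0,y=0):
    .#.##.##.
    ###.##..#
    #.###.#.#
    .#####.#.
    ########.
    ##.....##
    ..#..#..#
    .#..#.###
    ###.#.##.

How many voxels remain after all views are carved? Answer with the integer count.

initial block: 9^3 = 729
after view 1 [y-axis, 67 of 81 cells solid] → remaining = 603
after view 2 [x-axis, 51 of 81 cells solid] → remaining = 384
after view 3 [z-axis, 49 of 81 cells solid] → remaining = 231

remaining voxels: 231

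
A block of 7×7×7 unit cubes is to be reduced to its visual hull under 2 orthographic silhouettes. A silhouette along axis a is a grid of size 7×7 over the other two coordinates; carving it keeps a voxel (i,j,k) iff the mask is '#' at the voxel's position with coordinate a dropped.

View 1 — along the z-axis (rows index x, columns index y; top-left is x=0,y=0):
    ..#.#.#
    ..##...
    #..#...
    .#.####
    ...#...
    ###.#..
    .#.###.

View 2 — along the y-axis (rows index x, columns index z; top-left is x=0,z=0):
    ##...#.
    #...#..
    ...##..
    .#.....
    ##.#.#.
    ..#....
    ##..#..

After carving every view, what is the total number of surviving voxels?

start: 7×7×7 = 343 voxels
after view 1 [z-axis, 21 of 49 cells solid] → remaining = 147
after view 2 [y-axis, 16 of 49 cells solid] → remaining = 42

|visual hull| = 42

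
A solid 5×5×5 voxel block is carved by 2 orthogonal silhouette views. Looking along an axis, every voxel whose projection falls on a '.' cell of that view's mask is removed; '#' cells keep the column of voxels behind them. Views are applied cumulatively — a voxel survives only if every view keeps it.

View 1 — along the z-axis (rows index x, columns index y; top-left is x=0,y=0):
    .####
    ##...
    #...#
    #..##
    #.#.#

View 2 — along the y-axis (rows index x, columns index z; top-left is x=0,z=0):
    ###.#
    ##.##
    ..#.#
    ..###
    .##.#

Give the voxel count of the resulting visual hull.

initial block: 5^3 = 125
step 1: project along z, AND mask (14/25) → |grid| = 70
step 2: project along y, AND mask (16/25) → |grid| = 46

remaining voxels: 46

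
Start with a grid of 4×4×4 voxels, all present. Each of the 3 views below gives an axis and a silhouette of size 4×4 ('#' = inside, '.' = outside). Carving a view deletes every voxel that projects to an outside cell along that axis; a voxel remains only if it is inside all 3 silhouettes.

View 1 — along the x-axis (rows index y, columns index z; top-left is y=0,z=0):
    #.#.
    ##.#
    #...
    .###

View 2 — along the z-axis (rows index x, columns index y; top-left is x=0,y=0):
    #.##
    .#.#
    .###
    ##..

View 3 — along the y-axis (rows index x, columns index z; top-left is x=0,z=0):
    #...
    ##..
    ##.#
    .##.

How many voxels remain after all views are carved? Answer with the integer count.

full grid |V| = 64
step 1: project along x, AND mask (9/16) → |grid| = 36
step 2: project along z, AND mask (10/16) → |grid| = 24
step 3: project along y, AND mask (8/16) → |grid| = 13

voxel count = 13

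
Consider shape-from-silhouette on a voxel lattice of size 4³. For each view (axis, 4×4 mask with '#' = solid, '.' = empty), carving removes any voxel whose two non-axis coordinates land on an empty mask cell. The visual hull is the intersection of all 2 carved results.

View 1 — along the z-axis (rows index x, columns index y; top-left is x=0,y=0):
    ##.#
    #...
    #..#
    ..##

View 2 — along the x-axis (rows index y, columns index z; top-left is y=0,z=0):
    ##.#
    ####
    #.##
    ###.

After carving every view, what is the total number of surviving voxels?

full grid |V| = 64
[1] z-view keeps 8 columns → grid now 32
[2] x-view keeps 13 columns → grid now 25

25 voxels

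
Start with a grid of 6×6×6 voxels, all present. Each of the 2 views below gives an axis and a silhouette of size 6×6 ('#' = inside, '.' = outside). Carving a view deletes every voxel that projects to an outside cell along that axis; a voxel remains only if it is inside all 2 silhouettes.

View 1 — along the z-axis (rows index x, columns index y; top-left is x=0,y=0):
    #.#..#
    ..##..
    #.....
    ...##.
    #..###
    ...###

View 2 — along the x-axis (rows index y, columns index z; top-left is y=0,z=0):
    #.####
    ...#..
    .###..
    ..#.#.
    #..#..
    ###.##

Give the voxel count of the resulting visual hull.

voxel count = 50

before carving: 216 voxels (6×6×6)
step 1: project along z, AND mask (15/36) → |grid| = 90
step 2: project along x, AND mask (18/36) → |grid| = 50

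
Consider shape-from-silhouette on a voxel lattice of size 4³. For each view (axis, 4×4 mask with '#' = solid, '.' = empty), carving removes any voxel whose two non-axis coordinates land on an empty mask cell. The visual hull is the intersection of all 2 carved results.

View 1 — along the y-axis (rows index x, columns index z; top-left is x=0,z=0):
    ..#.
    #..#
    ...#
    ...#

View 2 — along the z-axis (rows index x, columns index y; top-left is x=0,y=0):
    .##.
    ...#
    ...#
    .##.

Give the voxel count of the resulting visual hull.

7 voxels

before carving: 64 voxels (4×4×4)
V1 y: intersect with XZ mask (5 set) -- 20 left
V2 z: intersect with XY mask (6 set) -- 7 left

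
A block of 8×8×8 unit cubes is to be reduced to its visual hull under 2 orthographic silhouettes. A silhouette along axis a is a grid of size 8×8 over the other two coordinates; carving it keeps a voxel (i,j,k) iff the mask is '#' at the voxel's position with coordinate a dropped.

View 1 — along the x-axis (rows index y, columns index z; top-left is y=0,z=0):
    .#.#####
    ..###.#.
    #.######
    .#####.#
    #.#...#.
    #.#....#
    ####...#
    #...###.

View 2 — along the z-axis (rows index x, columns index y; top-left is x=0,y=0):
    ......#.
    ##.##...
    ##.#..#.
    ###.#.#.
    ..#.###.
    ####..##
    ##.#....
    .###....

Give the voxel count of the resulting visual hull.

voxel count = 153

initial block: 8^3 = 512
[1] x-view keeps 38 columns → grid now 304
[2] z-view keeps 30 columns → grid now 153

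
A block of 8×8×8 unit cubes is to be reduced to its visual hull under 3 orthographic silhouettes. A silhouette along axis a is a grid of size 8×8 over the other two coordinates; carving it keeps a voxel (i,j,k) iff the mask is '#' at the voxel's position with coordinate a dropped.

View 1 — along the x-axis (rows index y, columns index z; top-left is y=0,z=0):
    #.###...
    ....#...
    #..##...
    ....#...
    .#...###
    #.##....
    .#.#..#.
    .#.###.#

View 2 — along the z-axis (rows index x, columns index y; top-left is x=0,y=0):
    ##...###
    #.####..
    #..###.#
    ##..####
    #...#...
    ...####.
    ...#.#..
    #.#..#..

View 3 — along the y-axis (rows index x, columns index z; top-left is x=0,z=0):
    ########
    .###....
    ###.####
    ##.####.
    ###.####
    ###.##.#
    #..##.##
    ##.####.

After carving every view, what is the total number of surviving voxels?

initial block: 8^3 = 512
step 1: project along x, AND mask (24/64) → |grid| = 192
step 2: project along z, AND mask (32/64) → |grid| = 101
step 3: project along y, AND mask (48/64) → |grid| = 77

|visual hull| = 77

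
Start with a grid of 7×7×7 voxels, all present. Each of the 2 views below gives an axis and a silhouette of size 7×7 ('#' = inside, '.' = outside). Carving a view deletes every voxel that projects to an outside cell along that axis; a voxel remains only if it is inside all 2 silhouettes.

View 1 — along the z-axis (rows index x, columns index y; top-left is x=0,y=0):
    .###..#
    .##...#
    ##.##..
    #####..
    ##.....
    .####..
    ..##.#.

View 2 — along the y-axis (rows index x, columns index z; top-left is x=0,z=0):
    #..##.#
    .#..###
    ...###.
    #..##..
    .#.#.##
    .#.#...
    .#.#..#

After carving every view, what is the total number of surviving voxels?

|visual hull| = 80

initial block: 7^3 = 343
after view 1 [z-axis, 25 of 49 cells solid] → remaining = 175
after view 2 [y-axis, 23 of 49 cells solid] → remaining = 80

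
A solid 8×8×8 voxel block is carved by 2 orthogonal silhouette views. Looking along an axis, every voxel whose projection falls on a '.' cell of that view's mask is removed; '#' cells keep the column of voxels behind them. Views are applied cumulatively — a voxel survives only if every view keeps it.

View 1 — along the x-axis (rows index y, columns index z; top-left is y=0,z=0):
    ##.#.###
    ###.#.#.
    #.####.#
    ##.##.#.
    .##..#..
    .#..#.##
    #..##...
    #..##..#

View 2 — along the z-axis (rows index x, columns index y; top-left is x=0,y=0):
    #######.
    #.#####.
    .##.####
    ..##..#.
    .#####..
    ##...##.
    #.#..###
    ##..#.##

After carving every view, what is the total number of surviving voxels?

initial block: 8^3 = 512
  1. axis=0 (YZ plane), |mask|=36  ⇒  voxels=288
  2. axis=2 (XY plane), |mask|=41  ⇒  voxels=183

voxel count = 183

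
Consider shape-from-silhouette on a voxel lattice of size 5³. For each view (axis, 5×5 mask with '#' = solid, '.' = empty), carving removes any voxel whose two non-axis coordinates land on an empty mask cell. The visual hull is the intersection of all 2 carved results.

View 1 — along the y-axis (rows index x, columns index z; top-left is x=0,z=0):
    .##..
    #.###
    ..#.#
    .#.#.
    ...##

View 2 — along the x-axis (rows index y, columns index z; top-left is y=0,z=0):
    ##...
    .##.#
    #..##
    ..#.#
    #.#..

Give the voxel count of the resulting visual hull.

initial block: 5^3 = 125
V1 y: intersect with XZ mask (12 set) -- 60 left
V2 x: intersect with YZ mask (12 set) -- 28 left

remaining voxels: 28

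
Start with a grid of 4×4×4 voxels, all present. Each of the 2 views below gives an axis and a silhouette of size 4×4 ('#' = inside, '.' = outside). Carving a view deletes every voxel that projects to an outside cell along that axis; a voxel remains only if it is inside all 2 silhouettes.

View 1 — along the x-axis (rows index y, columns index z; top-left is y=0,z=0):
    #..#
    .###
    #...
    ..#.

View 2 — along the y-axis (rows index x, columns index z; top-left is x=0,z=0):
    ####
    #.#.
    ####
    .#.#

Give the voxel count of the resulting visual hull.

full grid |V| = 64
after view 1 [x-axis, 7 of 16 cells solid] → remaining = 28
after view 2 [y-axis, 12 of 16 cells solid] → remaining = 21

remaining voxels: 21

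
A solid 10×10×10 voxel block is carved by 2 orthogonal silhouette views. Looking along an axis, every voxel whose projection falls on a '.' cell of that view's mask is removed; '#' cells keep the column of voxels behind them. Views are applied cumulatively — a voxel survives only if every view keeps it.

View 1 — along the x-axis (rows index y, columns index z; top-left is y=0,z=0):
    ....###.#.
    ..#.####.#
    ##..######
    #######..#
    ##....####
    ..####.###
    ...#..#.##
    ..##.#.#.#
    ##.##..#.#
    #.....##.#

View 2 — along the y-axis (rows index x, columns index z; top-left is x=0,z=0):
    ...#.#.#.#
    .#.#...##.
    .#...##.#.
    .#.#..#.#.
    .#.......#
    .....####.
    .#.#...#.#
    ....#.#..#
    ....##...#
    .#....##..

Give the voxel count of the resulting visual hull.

215 voxels

initial block: 10^3 = 1000
[1] x-view keeps 58 columns → grid now 580
[2] y-view keeps 35 columns → grid now 215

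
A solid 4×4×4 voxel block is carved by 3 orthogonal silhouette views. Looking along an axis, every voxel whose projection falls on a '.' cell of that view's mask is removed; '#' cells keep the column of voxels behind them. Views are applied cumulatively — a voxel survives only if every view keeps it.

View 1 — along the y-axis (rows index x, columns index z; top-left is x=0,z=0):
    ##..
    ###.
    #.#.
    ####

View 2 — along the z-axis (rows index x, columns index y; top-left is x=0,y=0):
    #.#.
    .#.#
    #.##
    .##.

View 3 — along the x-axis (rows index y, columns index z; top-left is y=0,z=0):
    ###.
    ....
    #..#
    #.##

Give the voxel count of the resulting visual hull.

12 voxels

full grid |V| = 64
carve view 1 (along y, XZ-mask fill 11/16): 44 voxels remain
carve view 2 (along z, XY-mask fill 9/16): 24 voxels remain
carve view 3 (along x, YZ-mask fill 8/16): 12 voxels remain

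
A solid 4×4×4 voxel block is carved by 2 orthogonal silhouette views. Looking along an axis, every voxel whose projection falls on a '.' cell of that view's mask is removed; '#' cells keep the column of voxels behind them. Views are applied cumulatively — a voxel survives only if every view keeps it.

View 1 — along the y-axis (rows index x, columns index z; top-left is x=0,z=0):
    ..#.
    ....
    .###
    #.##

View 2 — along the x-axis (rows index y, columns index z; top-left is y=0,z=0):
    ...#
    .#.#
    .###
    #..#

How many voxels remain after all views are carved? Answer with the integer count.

14 voxels

initial block: 4^3 = 64
step 1: project along y, AND mask (7/16) → |grid| = 28
step 2: project along x, AND mask (8/16) → |grid| = 14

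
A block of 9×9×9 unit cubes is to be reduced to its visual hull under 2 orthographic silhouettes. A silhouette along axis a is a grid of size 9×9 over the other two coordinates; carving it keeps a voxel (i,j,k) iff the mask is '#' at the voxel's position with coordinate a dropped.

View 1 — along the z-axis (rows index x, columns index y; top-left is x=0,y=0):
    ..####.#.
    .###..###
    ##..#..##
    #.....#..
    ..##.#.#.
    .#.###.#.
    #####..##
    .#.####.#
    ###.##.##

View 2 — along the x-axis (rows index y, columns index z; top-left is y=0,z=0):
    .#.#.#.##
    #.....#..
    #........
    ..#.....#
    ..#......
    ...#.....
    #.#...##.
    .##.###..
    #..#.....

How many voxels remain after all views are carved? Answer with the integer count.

voxel count = 117

start: 9×9×9 = 729 voxels
carve view 1 (along z, XY-mask fill 47/81): 423 voxels remain
carve view 2 (along x, YZ-mask fill 23/81): 117 voxels remain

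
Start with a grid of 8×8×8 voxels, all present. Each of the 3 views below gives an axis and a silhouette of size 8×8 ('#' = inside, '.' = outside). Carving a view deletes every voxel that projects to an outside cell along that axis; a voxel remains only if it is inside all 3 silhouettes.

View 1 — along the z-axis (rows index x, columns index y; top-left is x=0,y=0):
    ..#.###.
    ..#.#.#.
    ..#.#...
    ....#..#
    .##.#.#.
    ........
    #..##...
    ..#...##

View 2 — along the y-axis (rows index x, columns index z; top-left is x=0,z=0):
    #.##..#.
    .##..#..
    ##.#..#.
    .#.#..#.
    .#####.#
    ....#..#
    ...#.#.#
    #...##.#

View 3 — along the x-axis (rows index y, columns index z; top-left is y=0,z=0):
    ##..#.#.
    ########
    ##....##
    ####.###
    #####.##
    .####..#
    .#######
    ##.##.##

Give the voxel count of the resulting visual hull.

|visual hull| = 62

initial block: 8^3 = 512
[1] z-view keeps 21 columns → grid now 168
[2] y-view keeps 29 columns → grid now 84
[3] x-view keeps 48 columns → grid now 62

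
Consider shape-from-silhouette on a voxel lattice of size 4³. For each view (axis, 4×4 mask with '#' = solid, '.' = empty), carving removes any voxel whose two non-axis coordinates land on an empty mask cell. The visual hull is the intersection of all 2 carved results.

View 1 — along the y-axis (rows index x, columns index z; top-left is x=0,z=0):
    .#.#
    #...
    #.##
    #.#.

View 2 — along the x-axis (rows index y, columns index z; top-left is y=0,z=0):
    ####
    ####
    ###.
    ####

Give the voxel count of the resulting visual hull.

full grid |V| = 64
  1. axis=1 (XZ plane), |mask|=8  ⇒  voxels=32
  2. axis=0 (YZ plane), |mask|=15  ⇒  voxels=30

remaining voxels: 30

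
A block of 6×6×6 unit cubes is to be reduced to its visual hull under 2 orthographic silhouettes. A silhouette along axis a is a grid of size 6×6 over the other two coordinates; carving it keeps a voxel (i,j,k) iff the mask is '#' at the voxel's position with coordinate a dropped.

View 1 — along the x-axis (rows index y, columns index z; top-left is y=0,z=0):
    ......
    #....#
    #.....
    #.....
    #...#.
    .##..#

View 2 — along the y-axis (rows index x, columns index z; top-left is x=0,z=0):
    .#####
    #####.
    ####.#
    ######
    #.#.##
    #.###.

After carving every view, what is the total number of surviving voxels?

voxel count = 43

initial block: 6^3 = 216
  1. axis=0 (YZ plane), |mask|=9  ⇒  voxels=54
  2. axis=1 (XZ plane), |mask|=29  ⇒  voxels=43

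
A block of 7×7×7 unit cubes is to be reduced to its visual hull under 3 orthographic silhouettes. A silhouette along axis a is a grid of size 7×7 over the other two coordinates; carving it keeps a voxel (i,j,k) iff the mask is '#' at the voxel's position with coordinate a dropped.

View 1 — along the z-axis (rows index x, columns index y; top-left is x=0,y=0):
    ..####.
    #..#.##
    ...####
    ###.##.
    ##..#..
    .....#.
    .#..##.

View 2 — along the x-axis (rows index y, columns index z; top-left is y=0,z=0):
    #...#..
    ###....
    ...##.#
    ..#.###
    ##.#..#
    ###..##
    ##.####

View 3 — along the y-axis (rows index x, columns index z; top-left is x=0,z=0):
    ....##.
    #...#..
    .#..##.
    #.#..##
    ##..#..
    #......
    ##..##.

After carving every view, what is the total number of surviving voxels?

remaining voxels: 42

full grid |V| = 343
after view 1 [z-axis, 24 of 49 cells solid] → remaining = 168
after view 2 [x-axis, 27 of 49 cells solid] → remaining = 95
after view 3 [y-axis, 19 of 49 cells solid] → remaining = 42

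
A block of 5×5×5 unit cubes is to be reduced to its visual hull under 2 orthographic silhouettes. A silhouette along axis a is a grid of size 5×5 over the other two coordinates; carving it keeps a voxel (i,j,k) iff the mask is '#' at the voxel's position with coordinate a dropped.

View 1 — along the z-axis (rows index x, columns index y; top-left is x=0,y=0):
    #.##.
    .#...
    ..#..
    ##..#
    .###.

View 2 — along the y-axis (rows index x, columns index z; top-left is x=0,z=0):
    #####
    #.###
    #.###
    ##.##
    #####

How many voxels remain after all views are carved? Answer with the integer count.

remaining voxels: 50

before carving: 125 voxels (5×5×5)
  1. axis=2 (XY plane), |mask|=11  ⇒  voxels=55
  2. axis=1 (XZ plane), |mask|=22  ⇒  voxels=50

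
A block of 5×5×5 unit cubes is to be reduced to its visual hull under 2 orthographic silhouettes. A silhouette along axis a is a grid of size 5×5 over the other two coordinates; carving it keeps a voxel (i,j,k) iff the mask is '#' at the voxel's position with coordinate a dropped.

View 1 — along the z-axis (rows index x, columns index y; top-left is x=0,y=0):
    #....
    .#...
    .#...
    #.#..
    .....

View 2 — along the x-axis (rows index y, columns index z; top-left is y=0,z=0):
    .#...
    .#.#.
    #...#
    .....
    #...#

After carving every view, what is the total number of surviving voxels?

before carving: 125 voxels (5×5×5)
step 1: project along z, AND mask (5/25) → |grid| = 25
step 2: project along x, AND mask (7/25) → |grid| = 8

voxel count = 8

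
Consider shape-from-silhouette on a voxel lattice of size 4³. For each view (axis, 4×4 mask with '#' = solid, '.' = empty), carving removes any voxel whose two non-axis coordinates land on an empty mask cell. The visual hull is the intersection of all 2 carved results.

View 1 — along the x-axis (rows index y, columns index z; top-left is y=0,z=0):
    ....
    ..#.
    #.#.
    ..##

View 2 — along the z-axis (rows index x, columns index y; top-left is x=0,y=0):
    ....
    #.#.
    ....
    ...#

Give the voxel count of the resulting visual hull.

remaining voxels: 4

before carving: 64 voxels (4×4×4)
after view 1 [x-axis, 5 of 16 cells solid] → remaining = 20
after view 2 [z-axis, 3 of 16 cells solid] → remaining = 4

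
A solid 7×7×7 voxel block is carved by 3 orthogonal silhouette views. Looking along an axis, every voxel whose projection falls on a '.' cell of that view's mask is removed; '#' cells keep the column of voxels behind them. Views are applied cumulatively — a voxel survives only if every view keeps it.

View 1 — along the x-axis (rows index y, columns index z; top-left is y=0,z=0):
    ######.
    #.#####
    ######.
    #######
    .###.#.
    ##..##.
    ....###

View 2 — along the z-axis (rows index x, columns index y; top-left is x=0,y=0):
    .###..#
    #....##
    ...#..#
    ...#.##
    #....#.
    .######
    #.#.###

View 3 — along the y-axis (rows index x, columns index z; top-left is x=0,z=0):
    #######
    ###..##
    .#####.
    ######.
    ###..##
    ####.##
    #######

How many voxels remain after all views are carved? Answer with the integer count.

full grid |V| = 343
step 1: project along x, AND mask (36/49) → |grid| = 252
step 2: project along z, AND mask (25/49) → |grid| = 122
step 3: project along y, AND mask (41/49) → |grid| = 105

|visual hull| = 105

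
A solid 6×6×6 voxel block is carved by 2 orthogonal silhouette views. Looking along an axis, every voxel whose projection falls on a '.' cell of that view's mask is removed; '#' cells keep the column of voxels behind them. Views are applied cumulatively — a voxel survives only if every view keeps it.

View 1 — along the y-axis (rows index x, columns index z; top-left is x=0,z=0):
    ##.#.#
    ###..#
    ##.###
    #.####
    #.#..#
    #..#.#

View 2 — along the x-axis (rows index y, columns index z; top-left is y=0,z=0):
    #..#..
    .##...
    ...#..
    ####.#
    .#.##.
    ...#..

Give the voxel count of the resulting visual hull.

start: 6×6×6 = 216 voxels
step 1: project along y, AND mask (24/36) → |grid| = 144
step 2: project along x, AND mask (14/36) → |grid| = 55

55 voxels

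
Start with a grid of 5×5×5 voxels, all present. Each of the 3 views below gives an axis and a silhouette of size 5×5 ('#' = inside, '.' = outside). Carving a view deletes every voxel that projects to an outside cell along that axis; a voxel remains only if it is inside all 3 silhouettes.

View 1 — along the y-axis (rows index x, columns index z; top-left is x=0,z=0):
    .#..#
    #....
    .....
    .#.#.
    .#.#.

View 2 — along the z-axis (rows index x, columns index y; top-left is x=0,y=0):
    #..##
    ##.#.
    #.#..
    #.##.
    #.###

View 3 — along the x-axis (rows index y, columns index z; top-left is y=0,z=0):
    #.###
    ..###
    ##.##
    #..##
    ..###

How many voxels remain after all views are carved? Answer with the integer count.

remaining voxels: 14

full grid |V| = 125
  1. axis=1 (XZ plane), |mask|=7  ⇒  voxels=35
  2. axis=2 (XY plane), |mask|=15  ⇒  voxels=23
  3. axis=0 (YZ plane), |mask|=17  ⇒  voxels=14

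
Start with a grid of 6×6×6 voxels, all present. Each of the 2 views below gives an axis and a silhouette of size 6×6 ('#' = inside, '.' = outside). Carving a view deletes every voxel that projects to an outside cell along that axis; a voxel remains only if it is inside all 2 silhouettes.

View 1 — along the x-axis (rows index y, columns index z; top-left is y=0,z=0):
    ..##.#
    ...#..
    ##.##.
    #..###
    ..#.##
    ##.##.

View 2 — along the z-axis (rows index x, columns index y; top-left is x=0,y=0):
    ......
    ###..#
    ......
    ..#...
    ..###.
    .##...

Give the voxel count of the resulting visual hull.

remaining voxels: 32

before carving: 216 voxels (6×6×6)
after view 1 [x-axis, 19 of 36 cells solid] → remaining = 114
after view 2 [z-axis, 10 of 36 cells solid] → remaining = 32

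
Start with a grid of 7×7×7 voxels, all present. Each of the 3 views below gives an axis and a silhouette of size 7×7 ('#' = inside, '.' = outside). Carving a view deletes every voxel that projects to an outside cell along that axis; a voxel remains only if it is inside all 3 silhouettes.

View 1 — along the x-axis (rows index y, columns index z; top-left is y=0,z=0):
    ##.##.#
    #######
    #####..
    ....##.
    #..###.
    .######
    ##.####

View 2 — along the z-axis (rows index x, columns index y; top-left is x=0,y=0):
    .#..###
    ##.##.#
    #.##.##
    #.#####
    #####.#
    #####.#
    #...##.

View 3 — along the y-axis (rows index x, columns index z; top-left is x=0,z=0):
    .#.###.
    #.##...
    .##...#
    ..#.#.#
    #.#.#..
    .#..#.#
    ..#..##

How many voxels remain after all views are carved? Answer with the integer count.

75 voxels

full grid |V| = 343
after view 1 [x-axis, 35 of 49 cells solid] → remaining = 245
after view 2 [z-axis, 35 of 49 cells solid] → remaining = 172
after view 3 [y-axis, 22 of 49 cells solid] → remaining = 75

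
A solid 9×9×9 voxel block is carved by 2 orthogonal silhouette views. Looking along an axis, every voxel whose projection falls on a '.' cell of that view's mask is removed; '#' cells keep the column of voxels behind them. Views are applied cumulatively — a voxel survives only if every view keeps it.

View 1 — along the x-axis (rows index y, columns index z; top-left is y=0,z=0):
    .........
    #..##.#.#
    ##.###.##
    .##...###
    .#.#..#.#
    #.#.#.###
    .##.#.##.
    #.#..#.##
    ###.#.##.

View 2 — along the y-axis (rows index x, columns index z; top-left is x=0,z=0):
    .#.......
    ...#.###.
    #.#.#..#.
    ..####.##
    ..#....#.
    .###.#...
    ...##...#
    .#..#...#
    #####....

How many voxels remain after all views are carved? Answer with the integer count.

full grid |V| = 729
step 1: project along x, AND mask (43/81) → |grid| = 387
step 2: project along y, AND mask (32/81) → |grid| = 149

149 voxels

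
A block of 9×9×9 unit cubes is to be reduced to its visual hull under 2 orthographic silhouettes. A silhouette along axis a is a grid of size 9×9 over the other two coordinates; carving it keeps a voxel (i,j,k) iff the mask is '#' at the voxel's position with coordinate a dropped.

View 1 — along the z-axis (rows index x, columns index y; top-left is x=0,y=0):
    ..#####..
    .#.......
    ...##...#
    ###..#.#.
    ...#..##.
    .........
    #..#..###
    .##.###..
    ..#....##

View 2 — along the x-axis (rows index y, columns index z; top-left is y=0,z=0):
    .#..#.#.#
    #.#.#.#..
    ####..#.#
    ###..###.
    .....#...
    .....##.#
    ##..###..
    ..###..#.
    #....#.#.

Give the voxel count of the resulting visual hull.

125 voxels

initial block: 9^3 = 729
V1 z: intersect with XY mask (30 set) -- 270 left
V2 x: intersect with YZ mask (36 set) -- 125 left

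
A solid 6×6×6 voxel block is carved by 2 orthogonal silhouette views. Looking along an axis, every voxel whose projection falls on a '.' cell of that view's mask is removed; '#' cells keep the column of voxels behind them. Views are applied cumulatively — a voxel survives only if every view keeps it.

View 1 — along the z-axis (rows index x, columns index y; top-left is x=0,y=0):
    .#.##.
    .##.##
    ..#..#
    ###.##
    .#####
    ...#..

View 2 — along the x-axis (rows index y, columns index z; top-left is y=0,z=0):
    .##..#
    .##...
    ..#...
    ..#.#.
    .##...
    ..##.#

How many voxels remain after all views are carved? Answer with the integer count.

start: 6×6×6 = 216 voxels
carve view 1 (along z, XY-mask fill 20/36): 120 voxels remain
carve view 2 (along x, YZ-mask fill 13/36): 41 voxels remain

remaining voxels: 41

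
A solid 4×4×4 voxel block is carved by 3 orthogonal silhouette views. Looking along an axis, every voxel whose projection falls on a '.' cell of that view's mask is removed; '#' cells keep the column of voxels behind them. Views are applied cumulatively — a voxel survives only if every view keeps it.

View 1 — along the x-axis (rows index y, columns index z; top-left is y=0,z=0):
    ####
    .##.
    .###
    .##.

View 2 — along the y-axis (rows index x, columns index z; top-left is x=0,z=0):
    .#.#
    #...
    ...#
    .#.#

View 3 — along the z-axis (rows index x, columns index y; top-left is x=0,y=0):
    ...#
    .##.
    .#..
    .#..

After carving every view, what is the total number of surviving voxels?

full grid |V| = 64
V1 x: intersect with YZ mask (11 set) -- 44 left
V2 y: intersect with XZ mask (6 set) -- 15 left
V3 z: intersect with XY mask (5 set) -- 2 left

|visual hull| = 2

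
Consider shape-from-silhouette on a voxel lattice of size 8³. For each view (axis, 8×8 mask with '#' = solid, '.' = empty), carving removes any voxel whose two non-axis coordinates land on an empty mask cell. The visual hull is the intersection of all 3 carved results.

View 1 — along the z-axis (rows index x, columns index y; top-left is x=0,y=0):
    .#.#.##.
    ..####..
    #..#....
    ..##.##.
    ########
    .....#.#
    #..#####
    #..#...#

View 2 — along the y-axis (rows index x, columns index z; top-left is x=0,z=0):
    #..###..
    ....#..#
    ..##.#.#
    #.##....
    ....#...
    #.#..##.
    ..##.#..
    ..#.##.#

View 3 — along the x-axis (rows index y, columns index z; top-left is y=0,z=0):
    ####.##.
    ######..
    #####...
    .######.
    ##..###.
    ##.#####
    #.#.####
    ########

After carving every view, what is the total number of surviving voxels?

initial block: 8^3 = 512
carve view 1 (along z, XY-mask fill 33/64): 264 voxels remain
carve view 2 (along y, XZ-mask fill 25/64): 90 voxels remain
carve view 3 (along x, YZ-mask fill 49/64): 71 voxels remain

remaining voxels: 71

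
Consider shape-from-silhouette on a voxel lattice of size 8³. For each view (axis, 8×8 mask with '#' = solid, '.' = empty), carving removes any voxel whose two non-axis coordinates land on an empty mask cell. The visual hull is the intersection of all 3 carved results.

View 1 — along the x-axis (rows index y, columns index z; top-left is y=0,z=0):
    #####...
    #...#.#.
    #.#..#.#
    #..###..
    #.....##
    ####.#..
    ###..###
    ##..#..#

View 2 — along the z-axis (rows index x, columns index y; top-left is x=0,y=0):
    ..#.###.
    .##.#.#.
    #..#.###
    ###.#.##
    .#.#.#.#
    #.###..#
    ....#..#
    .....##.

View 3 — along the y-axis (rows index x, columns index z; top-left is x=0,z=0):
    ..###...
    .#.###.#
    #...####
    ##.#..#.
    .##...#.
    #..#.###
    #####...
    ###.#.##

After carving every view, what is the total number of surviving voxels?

initial block: 8^3 = 512
carve view 1 (along x, YZ-mask fill 34/64): 272 voxels remain
carve view 2 (along z, XY-mask fill 32/64): 137 voxels remain
carve view 3 (along y, XZ-mask fill 36/64): 67 voxels remain

voxel count = 67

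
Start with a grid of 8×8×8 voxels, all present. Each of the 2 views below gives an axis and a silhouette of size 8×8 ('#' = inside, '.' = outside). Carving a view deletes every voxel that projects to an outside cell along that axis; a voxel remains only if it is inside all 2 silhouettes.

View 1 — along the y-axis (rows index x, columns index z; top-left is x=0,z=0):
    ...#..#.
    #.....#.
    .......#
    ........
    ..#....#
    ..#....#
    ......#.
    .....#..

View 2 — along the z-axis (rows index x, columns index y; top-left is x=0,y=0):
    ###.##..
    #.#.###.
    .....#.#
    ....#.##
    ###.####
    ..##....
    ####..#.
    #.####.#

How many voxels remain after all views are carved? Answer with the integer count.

|visual hull| = 51

full grid |V| = 512
V1 y: intersect with XZ mask (11 set) -- 88 left
V2 z: intersect with XY mask (35 set) -- 51 left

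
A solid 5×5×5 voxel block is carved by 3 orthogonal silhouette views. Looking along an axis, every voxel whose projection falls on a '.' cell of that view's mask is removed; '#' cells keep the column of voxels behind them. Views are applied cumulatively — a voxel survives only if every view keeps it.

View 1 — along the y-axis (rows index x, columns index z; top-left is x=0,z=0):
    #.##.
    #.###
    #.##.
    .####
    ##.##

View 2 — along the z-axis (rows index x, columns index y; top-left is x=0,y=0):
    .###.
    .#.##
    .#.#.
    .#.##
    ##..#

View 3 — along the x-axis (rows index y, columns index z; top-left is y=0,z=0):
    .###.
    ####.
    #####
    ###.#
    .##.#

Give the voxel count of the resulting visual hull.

remaining voxels: 37

start: 5×5×5 = 125 voxels
  1. axis=1 (XZ plane), |mask|=18  ⇒  voxels=90
  2. axis=2 (XY plane), |mask|=14  ⇒  voxels=51
  3. axis=0 (YZ plane), |mask|=19  ⇒  voxels=37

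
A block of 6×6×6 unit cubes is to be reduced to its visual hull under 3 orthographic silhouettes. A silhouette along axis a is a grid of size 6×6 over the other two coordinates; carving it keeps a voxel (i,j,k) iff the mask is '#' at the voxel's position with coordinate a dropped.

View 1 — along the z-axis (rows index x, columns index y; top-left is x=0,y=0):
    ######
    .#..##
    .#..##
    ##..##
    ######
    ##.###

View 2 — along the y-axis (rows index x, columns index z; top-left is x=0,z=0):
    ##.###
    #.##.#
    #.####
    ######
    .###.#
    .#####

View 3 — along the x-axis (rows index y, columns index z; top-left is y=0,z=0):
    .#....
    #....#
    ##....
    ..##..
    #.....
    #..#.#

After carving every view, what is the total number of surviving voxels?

voxel count = 42

initial block: 6^3 = 216
V1 z: intersect with XY mask (27 set) -- 162 left
V2 y: intersect with XZ mask (29 set) -- 130 left
V3 x: intersect with YZ mask (11 set) -- 42 left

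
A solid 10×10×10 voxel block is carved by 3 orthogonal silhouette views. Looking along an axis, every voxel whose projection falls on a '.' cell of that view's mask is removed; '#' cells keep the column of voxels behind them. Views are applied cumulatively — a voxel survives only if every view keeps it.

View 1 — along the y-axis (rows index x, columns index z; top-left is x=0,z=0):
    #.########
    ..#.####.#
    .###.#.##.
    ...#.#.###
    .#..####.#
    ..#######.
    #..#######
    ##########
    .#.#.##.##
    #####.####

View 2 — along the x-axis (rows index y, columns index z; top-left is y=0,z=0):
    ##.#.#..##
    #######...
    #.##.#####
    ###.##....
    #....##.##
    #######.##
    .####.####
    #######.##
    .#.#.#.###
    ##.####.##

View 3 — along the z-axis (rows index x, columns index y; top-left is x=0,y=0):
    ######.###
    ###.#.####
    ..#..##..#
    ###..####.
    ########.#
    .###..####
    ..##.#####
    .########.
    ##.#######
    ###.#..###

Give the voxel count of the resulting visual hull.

before carving: 1000 voxels (10×10×10)
after view 1 [y-axis, 72 of 100 cells solid] → remaining = 720
after view 2 [x-axis, 71 of 100 cells solid] → remaining = 506
after view 3 [z-axis, 75 of 100 cells solid] → remaining = 390

voxel count = 390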